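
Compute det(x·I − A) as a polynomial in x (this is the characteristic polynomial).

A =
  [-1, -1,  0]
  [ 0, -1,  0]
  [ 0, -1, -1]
x^3 + 3*x^2 + 3*x + 1

Expanding det(x·I − A) (e.g. by cofactor expansion or by noting that A is similar to its Jordan form J, which has the same characteristic polynomial as A) gives
  χ_A(x) = x^3 + 3*x^2 + 3*x + 1
which factors as (x + 1)^3. The eigenvalues (with algebraic multiplicities) are λ = -1 with multiplicity 3.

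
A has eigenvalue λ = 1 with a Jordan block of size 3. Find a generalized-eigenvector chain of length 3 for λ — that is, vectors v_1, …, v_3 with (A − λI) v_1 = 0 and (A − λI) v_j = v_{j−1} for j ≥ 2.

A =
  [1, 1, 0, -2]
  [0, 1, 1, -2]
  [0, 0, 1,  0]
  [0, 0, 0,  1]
A Jordan chain for λ = 1 of length 3:
v_1 = (1, 0, 0, 0)ᵀ
v_2 = (0, 1, 0, 0)ᵀ
v_3 = (0, 0, 1, 0)ᵀ

Let N = A − (1)·I. We want v_3 with N^3 v_3 = 0 but N^2 v_3 ≠ 0; then v_{j-1} := N · v_j for j = 3, …, 2.

Pick v_3 = (0, 0, 1, 0)ᵀ.
Then v_2 = N · v_3 = (0, 1, 0, 0)ᵀ.
Then v_1 = N · v_2 = (1, 0, 0, 0)ᵀ.

Sanity check: (A − (1)·I) v_1 = (0, 0, 0, 0)ᵀ = 0. ✓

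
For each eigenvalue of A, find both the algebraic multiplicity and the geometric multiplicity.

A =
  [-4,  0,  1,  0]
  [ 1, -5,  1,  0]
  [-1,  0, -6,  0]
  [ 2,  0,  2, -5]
λ = -5: alg = 4, geom = 3

Step 1 — factor the characteristic polynomial to read off the algebraic multiplicities:
  χ_A(x) = (x + 5)^4

Step 2 — compute geometric multiplicities via the rank-nullity identity g(λ) = n − rank(A − λI):
  rank(A − (-5)·I) = 1, so dim ker(A − (-5)·I) = n − 1 = 3

Summary:
  λ = -5: algebraic multiplicity = 4, geometric multiplicity = 3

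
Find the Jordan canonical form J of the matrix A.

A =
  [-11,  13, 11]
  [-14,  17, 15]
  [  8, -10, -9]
J_3(-1)

The characteristic polynomial is
  det(x·I − A) = x^3 + 3*x^2 + 3*x + 1 = (x + 1)^3

Eigenvalues and multiplicities (the geometric multiplicity of λ is n − rank(A − λI), which equals the number of Jordan blocks for λ):
  λ = -1: algebraic multiplicity = 3, geometric multiplicity = 1

Determining the block sizes for each eigenvalue:
  λ = -1: one block (gm = 1), so the single block has size am = 3 → block sizes [3]

Assembling the blocks gives a Jordan form
J =
  [-1,  1,  0]
  [ 0, -1,  1]
  [ 0,  0, -1]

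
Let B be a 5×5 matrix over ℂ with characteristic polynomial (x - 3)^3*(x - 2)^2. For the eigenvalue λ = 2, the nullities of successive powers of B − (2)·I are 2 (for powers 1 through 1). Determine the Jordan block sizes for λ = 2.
Block sizes for λ = 2: [1, 1]

From the dimensions of kernels of powers, the number of Jordan blocks of size at least j is d_j − d_{j−1} where d_j = dim ker(N^j) (with d_0 = 0). Computing the differences gives [2].
The number of blocks of size exactly k is (#blocks of size ≥ k) − (#blocks of size ≥ k + 1), so the partition is: 2 block(s) of size 1.
In nonincreasing order the block sizes are [1, 1].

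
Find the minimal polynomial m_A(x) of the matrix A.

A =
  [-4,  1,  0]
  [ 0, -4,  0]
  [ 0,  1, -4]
x^2 + 8*x + 16

The characteristic polynomial is χ_A(x) = (x + 4)^3, so the eigenvalues are known. The minimal polynomial is
  m_A(x) = Π_λ (x − λ)^{k_λ}
where k_λ is the size of the *largest* Jordan block for λ (equivalently, the smallest k with (A − λI)^k v = 0 for every generalised eigenvector v of λ).

  λ = -4: largest Jordan block has size 2, contributing (x + 4)^2

So m_A(x) = (x + 4)^2 = x^2 + 8*x + 16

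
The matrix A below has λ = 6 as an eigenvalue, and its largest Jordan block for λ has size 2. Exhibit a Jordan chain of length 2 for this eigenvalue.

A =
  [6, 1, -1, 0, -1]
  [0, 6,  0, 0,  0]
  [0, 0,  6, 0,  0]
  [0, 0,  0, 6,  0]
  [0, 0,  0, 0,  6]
A Jordan chain for λ = 6 of length 2:
v_1 = (1, 0, 0, 0, 0)ᵀ
v_2 = (0, 1, 0, 0, 0)ᵀ

Let N = A − (6)·I. We want v_2 with N^2 v_2 = 0 but N^1 v_2 ≠ 0; then v_{j-1} := N · v_j for j = 2, …, 2.

Pick v_2 = (0, 1, 0, 0, 0)ᵀ.
Then v_1 = N · v_2 = (1, 0, 0, 0, 0)ᵀ.

Sanity check: (A − (6)·I) v_1 = (0, 0, 0, 0, 0)ᵀ = 0. ✓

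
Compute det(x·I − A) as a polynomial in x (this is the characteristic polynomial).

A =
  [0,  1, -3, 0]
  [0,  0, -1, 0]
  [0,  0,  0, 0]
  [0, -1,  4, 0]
x^4

Expanding det(x·I − A) (e.g. by cofactor expansion or by noting that A is similar to its Jordan form J, which has the same characteristic polynomial as A) gives
  χ_A(x) = x^4
which factors as x^4. The eigenvalues (with algebraic multiplicities) are λ = 0 with multiplicity 4.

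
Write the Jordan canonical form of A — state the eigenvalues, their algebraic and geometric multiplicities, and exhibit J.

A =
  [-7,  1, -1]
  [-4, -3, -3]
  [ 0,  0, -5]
J_3(-5)

The characteristic polynomial is
  det(x·I − A) = x^3 + 15*x^2 + 75*x + 125 = (x + 5)^3

Eigenvalues and multiplicities (the geometric multiplicity of λ is n − rank(A − λI), which equals the number of Jordan blocks for λ):
  λ = -5: algebraic multiplicity = 3, geometric multiplicity = 1

Determining the block sizes for each eigenvalue:
  λ = -5: one block (gm = 1), so the single block has size am = 3 → block sizes [3]

Assembling the blocks gives a Jordan form
J =
  [-5,  1,  0]
  [ 0, -5,  1]
  [ 0,  0, -5]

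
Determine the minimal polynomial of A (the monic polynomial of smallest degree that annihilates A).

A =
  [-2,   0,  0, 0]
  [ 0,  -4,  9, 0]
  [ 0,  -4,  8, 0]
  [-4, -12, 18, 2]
x^3 - 2*x^2 - 4*x + 8

The characteristic polynomial is χ_A(x) = (x - 2)^3*(x + 2), so the eigenvalues are known. The minimal polynomial is
  m_A(x) = Π_λ (x − λ)^{k_λ}
where k_λ is the size of the *largest* Jordan block for λ (equivalently, the smallest k with (A − λI)^k v = 0 for every generalised eigenvector v of λ).

  λ = -2: largest Jordan block has size 1, contributing (x + 2)
  λ = 2: largest Jordan block has size 2, contributing (x − 2)^2

So m_A(x) = (x - 2)^2*(x + 2) = x^3 - 2*x^2 - 4*x + 8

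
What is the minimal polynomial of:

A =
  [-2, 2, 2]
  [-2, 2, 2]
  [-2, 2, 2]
x^2 - 2*x

The characteristic polynomial is χ_A(x) = x^2*(x - 2), so the eigenvalues are known. The minimal polynomial is
  m_A(x) = Π_λ (x − λ)^{k_λ}
where k_λ is the size of the *largest* Jordan block for λ (equivalently, the smallest k with (A − λI)^k v = 0 for every generalised eigenvector v of λ).

  λ = 0: largest Jordan block has size 1, contributing (x − 0)
  λ = 2: largest Jordan block has size 1, contributing (x − 2)

So m_A(x) = x*(x - 2) = x^2 - 2*x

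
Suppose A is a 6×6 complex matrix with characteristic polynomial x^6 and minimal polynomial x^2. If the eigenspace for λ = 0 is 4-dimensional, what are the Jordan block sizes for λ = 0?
Block sizes for λ = 0: [2, 2, 1, 1]

Step 1 — from the characteristic polynomial, algebraic multiplicity of λ = 0 is 6. From dim ker(A − (0)·I) = 4, there are exactly 4 Jordan blocks for λ = 0.
Step 2 — from the minimal polynomial, the factor (x − 0)^2 tells us the largest block for λ = 0 has size 2.
Step 3 — with total size 6, 4 blocks, and largest block 2, the block sizes (in nonincreasing order) are [2, 2, 1, 1].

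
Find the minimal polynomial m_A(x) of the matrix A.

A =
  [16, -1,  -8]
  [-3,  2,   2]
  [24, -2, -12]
x^3 - 6*x^2 + 9*x - 4

The characteristic polynomial is χ_A(x) = (x - 4)*(x - 1)^2, so the eigenvalues are known. The minimal polynomial is
  m_A(x) = Π_λ (x − λ)^{k_λ}
where k_λ is the size of the *largest* Jordan block for λ (equivalently, the smallest k with (A − λI)^k v = 0 for every generalised eigenvector v of λ).

  λ = 1: largest Jordan block has size 2, contributing (x − 1)^2
  λ = 4: largest Jordan block has size 1, contributing (x − 4)

So m_A(x) = (x - 4)*(x - 1)^2 = x^3 - 6*x^2 + 9*x - 4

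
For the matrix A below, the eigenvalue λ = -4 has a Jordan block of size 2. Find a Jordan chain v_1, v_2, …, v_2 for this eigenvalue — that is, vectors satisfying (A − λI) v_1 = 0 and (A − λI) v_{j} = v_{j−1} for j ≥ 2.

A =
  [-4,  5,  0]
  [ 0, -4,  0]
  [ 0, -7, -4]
A Jordan chain for λ = -4 of length 2:
v_1 = (5, 0, -7)ᵀ
v_2 = (0, 1, 0)ᵀ

Let N = A − (-4)·I. We want v_2 with N^2 v_2 = 0 but N^1 v_2 ≠ 0; then v_{j-1} := N · v_j for j = 2, …, 2.

Pick v_2 = (0, 1, 0)ᵀ.
Then v_1 = N · v_2 = (5, 0, -7)ᵀ.

Sanity check: (A − (-4)·I) v_1 = (0, 0, 0)ᵀ = 0. ✓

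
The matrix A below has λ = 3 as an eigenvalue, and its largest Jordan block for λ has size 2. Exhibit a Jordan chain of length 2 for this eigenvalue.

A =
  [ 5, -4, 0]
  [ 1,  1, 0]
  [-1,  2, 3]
A Jordan chain for λ = 3 of length 2:
v_1 = (2, 1, -1)ᵀ
v_2 = (1, 0, 0)ᵀ

Let N = A − (3)·I. We want v_2 with N^2 v_2 = 0 but N^1 v_2 ≠ 0; then v_{j-1} := N · v_j for j = 2, …, 2.

Pick v_2 = (1, 0, 0)ᵀ.
Then v_1 = N · v_2 = (2, 1, -1)ᵀ.

Sanity check: (A − (3)·I) v_1 = (0, 0, 0)ᵀ = 0. ✓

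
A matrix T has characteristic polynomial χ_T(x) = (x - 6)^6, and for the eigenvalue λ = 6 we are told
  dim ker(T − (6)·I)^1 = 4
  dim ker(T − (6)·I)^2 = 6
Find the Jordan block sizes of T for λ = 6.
Block sizes for λ = 6: [2, 2, 1, 1]

From the dimensions of kernels of powers, the number of Jordan blocks of size at least j is d_j − d_{j−1} where d_j = dim ker(N^j) (with d_0 = 0). Computing the differences gives [4, 2].
The number of blocks of size exactly k is (#blocks of size ≥ k) − (#blocks of size ≥ k + 1), so the partition is: 2 block(s) of size 1, 2 block(s) of size 2.
In nonincreasing order the block sizes are [2, 2, 1, 1].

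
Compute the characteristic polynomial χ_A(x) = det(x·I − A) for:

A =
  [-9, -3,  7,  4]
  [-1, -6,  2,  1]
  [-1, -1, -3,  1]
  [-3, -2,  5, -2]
x^4 + 20*x^3 + 150*x^2 + 500*x + 625

Expanding det(x·I − A) (e.g. by cofactor expansion or by noting that A is similar to its Jordan form J, which has the same characteristic polynomial as A) gives
  χ_A(x) = x^4 + 20*x^3 + 150*x^2 + 500*x + 625
which factors as (x + 5)^4. The eigenvalues (with algebraic multiplicities) are λ = -5 with multiplicity 4.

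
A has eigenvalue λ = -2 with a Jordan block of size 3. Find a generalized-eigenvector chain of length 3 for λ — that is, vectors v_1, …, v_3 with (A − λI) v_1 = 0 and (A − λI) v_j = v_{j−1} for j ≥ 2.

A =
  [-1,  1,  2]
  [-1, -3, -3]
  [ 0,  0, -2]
A Jordan chain for λ = -2 of length 3:
v_1 = (-1, 1, 0)ᵀ
v_2 = (2, -3, 0)ᵀ
v_3 = (0, 0, 1)ᵀ

Let N = A − (-2)·I. We want v_3 with N^3 v_3 = 0 but N^2 v_3 ≠ 0; then v_{j-1} := N · v_j for j = 3, …, 2.

Pick v_3 = (0, 0, 1)ᵀ.
Then v_2 = N · v_3 = (2, -3, 0)ᵀ.
Then v_1 = N · v_2 = (-1, 1, 0)ᵀ.

Sanity check: (A − (-2)·I) v_1 = (0, 0, 0)ᵀ = 0. ✓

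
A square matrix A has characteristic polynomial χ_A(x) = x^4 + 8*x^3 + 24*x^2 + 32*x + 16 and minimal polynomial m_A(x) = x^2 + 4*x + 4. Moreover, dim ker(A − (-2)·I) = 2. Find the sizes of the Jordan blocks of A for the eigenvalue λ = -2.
Block sizes for λ = -2: [2, 2]

Step 1 — from the characteristic polynomial, algebraic multiplicity of λ = -2 is 4. From dim ker(A − (-2)·I) = 2, there are exactly 2 Jordan blocks for λ = -2.
Step 2 — from the minimal polynomial, the factor (x + 2)^2 tells us the largest block for λ = -2 has size 2.
Step 3 — with total size 4, 2 blocks, and largest block 2, the block sizes (in nonincreasing order) are [2, 2].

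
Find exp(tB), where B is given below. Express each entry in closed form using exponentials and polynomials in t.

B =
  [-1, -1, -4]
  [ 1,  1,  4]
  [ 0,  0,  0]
e^{tB} =
  [1 - t, -t, -4*t]
  [t, t + 1, 4*t]
  [0, 0, 1]

Strategy: write B = P · J · P⁻¹ where J is a Jordan canonical form, so e^{tB} = P · e^{tJ} · P⁻¹, and e^{tJ} can be computed block-by-block.

B has Jordan form
J =
  [0, 1, 0]
  [0, 0, 0]
  [0, 0, 0]
(up to reordering of blocks).

Per-block formulas:
  For a 2×2 Jordan block J_2(0): exp(t · J_2(0)) = e^(0t)·(I + t·N), where N is the 2×2 nilpotent shift.
  For a 1×1 block at λ = 0: exp(t · [0]) = [e^(0t)].

After assembling e^{tJ} and conjugating by P, we get:

e^{tB} =
  [1 - t, -t, -4*t]
  [t, t + 1, 4*t]
  [0, 0, 1]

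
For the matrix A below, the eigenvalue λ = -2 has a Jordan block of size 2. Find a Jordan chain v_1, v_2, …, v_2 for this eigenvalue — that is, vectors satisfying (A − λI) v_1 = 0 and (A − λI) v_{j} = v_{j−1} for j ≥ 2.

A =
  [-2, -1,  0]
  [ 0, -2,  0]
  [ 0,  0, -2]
A Jordan chain for λ = -2 of length 2:
v_1 = (-1, 0, 0)ᵀ
v_2 = (0, 1, 0)ᵀ

Let N = A − (-2)·I. We want v_2 with N^2 v_2 = 0 but N^1 v_2 ≠ 0; then v_{j-1} := N · v_j for j = 2, …, 2.

Pick v_2 = (0, 1, 0)ᵀ.
Then v_1 = N · v_2 = (-1, 0, 0)ᵀ.

Sanity check: (A − (-2)·I) v_1 = (0, 0, 0)ᵀ = 0. ✓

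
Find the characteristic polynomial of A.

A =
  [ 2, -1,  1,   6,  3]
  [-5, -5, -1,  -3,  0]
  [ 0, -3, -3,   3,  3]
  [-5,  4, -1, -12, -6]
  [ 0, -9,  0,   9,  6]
x^5 + 12*x^4 + 54*x^3 + 108*x^2 + 81*x

Expanding det(x·I − A) (e.g. by cofactor expansion or by noting that A is similar to its Jordan form J, which has the same characteristic polynomial as A) gives
  χ_A(x) = x^5 + 12*x^4 + 54*x^3 + 108*x^2 + 81*x
which factors as x*(x + 3)^4. The eigenvalues (with algebraic multiplicities) are λ = -3 with multiplicity 4, λ = 0 with multiplicity 1.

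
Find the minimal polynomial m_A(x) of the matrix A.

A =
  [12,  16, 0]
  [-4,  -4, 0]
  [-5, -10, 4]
x^2 - 8*x + 16

The characteristic polynomial is χ_A(x) = (x - 4)^3, so the eigenvalues are known. The minimal polynomial is
  m_A(x) = Π_λ (x − λ)^{k_λ}
where k_λ is the size of the *largest* Jordan block for λ (equivalently, the smallest k with (A − λI)^k v = 0 for every generalised eigenvector v of λ).

  λ = 4: largest Jordan block has size 2, contributing (x − 4)^2

So m_A(x) = (x - 4)^2 = x^2 - 8*x + 16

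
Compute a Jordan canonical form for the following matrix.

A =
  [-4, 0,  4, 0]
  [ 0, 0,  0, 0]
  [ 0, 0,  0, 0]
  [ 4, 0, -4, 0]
J_1(-4) ⊕ J_1(0) ⊕ J_1(0) ⊕ J_1(0)

The characteristic polynomial is
  det(x·I − A) = x^4 + 4*x^3 = x^3*(x + 4)

Eigenvalues and multiplicities (the geometric multiplicity of λ is n − rank(A − λI), which equals the number of Jordan blocks for λ):
  λ = -4: algebraic multiplicity = 1, geometric multiplicity = 1
  λ = 0: algebraic multiplicity = 3, geometric multiplicity = 3

Determining the block sizes for each eigenvalue:
  λ = -4: one block (gm = 1), so the single block has size am = 1 → block sizes [1]
  λ = 0: gm = am = 3, so every block has size 1 → block sizes [1, 1, 1]

Assembling the blocks gives a Jordan form
J =
  [-4, 0, 0, 0]
  [ 0, 0, 0, 0]
  [ 0, 0, 0, 0]
  [ 0, 0, 0, 0]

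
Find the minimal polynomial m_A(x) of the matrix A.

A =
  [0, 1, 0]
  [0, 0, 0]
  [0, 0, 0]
x^2

The characteristic polynomial is χ_A(x) = x^3, so the eigenvalues are known. The minimal polynomial is
  m_A(x) = Π_λ (x − λ)^{k_λ}
where k_λ is the size of the *largest* Jordan block for λ (equivalently, the smallest k with (A − λI)^k v = 0 for every generalised eigenvector v of λ).

  λ = 0: largest Jordan block has size 2, contributing (x − 0)^2

So m_A(x) = x^2 = x^2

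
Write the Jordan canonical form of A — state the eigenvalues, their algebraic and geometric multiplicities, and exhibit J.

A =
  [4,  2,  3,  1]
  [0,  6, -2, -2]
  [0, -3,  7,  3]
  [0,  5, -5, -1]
J_2(4) ⊕ J_2(4)

The characteristic polynomial is
  det(x·I − A) = x^4 - 16*x^3 + 96*x^2 - 256*x + 256 = (x - 4)^4

Eigenvalues and multiplicities (the geometric multiplicity of λ is n − rank(A − λI), which equals the number of Jordan blocks for λ):
  λ = 4: algebraic multiplicity = 4, geometric multiplicity = 2

Determining the block sizes for each eigenvalue:
  λ = 4: with am = 4 and gm = 2, the partition is not yet determined (e.g. several partitions of 4 into 2 parts exist). Let N = A − (4)·I. Computing rank(N^1) = 2, rank(N^2) = 0; the number of blocks of size ≥ j is rank(N^{j−1}) − rank(N^j), giving [2, 2]. So we have 2 block(s) of size 2 → block sizes [2, 2]

Assembling the blocks gives a Jordan form
J =
  [4, 1, 0, 0]
  [0, 4, 0, 0]
  [0, 0, 4, 1]
  [0, 0, 0, 4]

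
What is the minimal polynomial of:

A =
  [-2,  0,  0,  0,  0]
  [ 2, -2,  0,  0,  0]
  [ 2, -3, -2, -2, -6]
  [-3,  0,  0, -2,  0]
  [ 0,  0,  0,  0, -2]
x^2 + 4*x + 4

The characteristic polynomial is χ_A(x) = (x + 2)^5, so the eigenvalues are known. The minimal polynomial is
  m_A(x) = Π_λ (x − λ)^{k_λ}
where k_λ is the size of the *largest* Jordan block for λ (equivalently, the smallest k with (A − λI)^k v = 0 for every generalised eigenvector v of λ).

  λ = -2: largest Jordan block has size 2, contributing (x + 2)^2

So m_A(x) = (x + 2)^2 = x^2 + 4*x + 4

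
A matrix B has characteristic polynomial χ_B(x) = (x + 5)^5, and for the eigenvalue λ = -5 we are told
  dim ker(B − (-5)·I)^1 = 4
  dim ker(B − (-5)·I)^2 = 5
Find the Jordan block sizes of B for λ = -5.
Block sizes for λ = -5: [2, 1, 1, 1]

From the dimensions of kernels of powers, the number of Jordan blocks of size at least j is d_j − d_{j−1} where d_j = dim ker(N^j) (with d_0 = 0). Computing the differences gives [4, 1].
The number of blocks of size exactly k is (#blocks of size ≥ k) − (#blocks of size ≥ k + 1), so the partition is: 3 block(s) of size 1, 1 block(s) of size 2.
In nonincreasing order the block sizes are [2, 1, 1, 1].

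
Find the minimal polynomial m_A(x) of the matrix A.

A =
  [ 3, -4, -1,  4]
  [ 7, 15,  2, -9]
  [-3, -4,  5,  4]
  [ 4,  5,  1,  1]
x^2 - 12*x + 36

The characteristic polynomial is χ_A(x) = (x - 6)^4, so the eigenvalues are known. The minimal polynomial is
  m_A(x) = Π_λ (x − λ)^{k_λ}
where k_λ is the size of the *largest* Jordan block for λ (equivalently, the smallest k with (A − λI)^k v = 0 for every generalised eigenvector v of λ).

  λ = 6: largest Jordan block has size 2, contributing (x − 6)^2

So m_A(x) = (x - 6)^2 = x^2 - 12*x + 36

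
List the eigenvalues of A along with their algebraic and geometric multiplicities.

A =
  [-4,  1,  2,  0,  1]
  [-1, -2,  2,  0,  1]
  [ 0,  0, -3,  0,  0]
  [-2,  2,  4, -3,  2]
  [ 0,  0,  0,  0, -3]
λ = -3: alg = 5, geom = 4

Step 1 — factor the characteristic polynomial to read off the algebraic multiplicities:
  χ_A(x) = (x + 3)^5

Step 2 — compute geometric multiplicities via the rank-nullity identity g(λ) = n − rank(A − λI):
  rank(A − (-3)·I) = 1, so dim ker(A − (-3)·I) = n − 1 = 4

Summary:
  λ = -3: algebraic multiplicity = 5, geometric multiplicity = 4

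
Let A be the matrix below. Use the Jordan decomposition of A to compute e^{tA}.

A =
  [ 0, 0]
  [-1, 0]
e^{tA} =
  [1, 0]
  [-t, 1]

Strategy: write A = P · J · P⁻¹ where J is a Jordan canonical form, so e^{tA} = P · e^{tJ} · P⁻¹, and e^{tJ} can be computed block-by-block.

A has Jordan form
J =
  [0, 1]
  [0, 0]
(up to reordering of blocks).

Per-block formulas:
  For a 2×2 Jordan block J_2(0): exp(t · J_2(0)) = e^(0t)·(I + t·N), where N is the 2×2 nilpotent shift.

After assembling e^{tJ} and conjugating by P, we get:

e^{tA} =
  [1, 0]
  [-t, 1]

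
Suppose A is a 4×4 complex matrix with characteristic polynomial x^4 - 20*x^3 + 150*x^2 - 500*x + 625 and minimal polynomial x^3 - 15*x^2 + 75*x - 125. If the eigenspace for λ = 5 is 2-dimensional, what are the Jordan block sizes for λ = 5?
Block sizes for λ = 5: [3, 1]

Step 1 — from the characteristic polynomial, algebraic multiplicity of λ = 5 is 4. From dim ker(A − (5)·I) = 2, there are exactly 2 Jordan blocks for λ = 5.
Step 2 — from the minimal polynomial, the factor (x − 5)^3 tells us the largest block for λ = 5 has size 3.
Step 3 — with total size 4, 2 blocks, and largest block 3, the block sizes (in nonincreasing order) are [3, 1].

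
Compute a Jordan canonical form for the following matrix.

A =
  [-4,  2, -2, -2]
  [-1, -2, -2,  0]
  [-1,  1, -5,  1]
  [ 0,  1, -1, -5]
J_2(-4) ⊕ J_2(-4)

The characteristic polynomial is
  det(x·I − A) = x^4 + 16*x^3 + 96*x^2 + 256*x + 256 = (x + 4)^4

Eigenvalues and multiplicities (the geometric multiplicity of λ is n − rank(A − λI), which equals the number of Jordan blocks for λ):
  λ = -4: algebraic multiplicity = 4, geometric multiplicity = 2

Determining the block sizes for each eigenvalue:
  λ = -4: with am = 4 and gm = 2, the partition is not yet determined (e.g. several partitions of 4 into 2 parts exist). Let N = A − (-4)·I. Computing rank(N^1) = 2, rank(N^2) = 0; the number of blocks of size ≥ j is rank(N^{j−1}) − rank(N^j), giving [2, 2]. So we have 2 block(s) of size 2 → block sizes [2, 2]

Assembling the blocks gives a Jordan form
J =
  [-4,  1,  0,  0]
  [ 0, -4,  0,  0]
  [ 0,  0, -4,  1]
  [ 0,  0,  0, -4]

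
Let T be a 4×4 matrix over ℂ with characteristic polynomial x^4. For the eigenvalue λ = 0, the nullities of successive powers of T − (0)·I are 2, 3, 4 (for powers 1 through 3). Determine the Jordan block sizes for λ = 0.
Block sizes for λ = 0: [3, 1]

From the dimensions of kernels of powers, the number of Jordan blocks of size at least j is d_j − d_{j−1} where d_j = dim ker(N^j) (with d_0 = 0). Computing the differences gives [2, 1, 1].
The number of blocks of size exactly k is (#blocks of size ≥ k) − (#blocks of size ≥ k + 1), so the partition is: 1 block(s) of size 1, 1 block(s) of size 3.
In nonincreasing order the block sizes are [3, 1].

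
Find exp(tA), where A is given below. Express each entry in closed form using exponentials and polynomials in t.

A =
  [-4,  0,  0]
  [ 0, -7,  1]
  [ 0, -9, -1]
e^{tA} =
  [exp(-4*t), 0, 0]
  [0, -3*t*exp(-4*t) + exp(-4*t), t*exp(-4*t)]
  [0, -9*t*exp(-4*t), 3*t*exp(-4*t) + exp(-4*t)]

Strategy: write A = P · J · P⁻¹ where J is a Jordan canonical form, so e^{tA} = P · e^{tJ} · P⁻¹, and e^{tJ} can be computed block-by-block.

A has Jordan form
J =
  [-4,  1,  0]
  [ 0, -4,  0]
  [ 0,  0, -4]
(up to reordering of blocks).

Per-block formulas:
  For a 2×2 Jordan block J_2(-4): exp(t · J_2(-4)) = e^(-4t)·(I + t·N), where N is the 2×2 nilpotent shift.
  For a 1×1 block at λ = -4: exp(t · [-4]) = [e^(-4t)].

After assembling e^{tJ} and conjugating by P, we get:

e^{tA} =
  [exp(-4*t), 0, 0]
  [0, -3*t*exp(-4*t) + exp(-4*t), t*exp(-4*t)]
  [0, -9*t*exp(-4*t), 3*t*exp(-4*t) + exp(-4*t)]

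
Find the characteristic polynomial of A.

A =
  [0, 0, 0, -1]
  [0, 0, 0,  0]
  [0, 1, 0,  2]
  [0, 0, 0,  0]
x^4

Expanding det(x·I − A) (e.g. by cofactor expansion or by noting that A is similar to its Jordan form J, which has the same characteristic polynomial as A) gives
  χ_A(x) = x^4
which factors as x^4. The eigenvalues (with algebraic multiplicities) are λ = 0 with multiplicity 4.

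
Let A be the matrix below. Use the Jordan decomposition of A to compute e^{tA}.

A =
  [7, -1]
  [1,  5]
e^{tA} =
  [t*exp(6*t) + exp(6*t), -t*exp(6*t)]
  [t*exp(6*t), -t*exp(6*t) + exp(6*t)]

Strategy: write A = P · J · P⁻¹ where J is a Jordan canonical form, so e^{tA} = P · e^{tJ} · P⁻¹, and e^{tJ} can be computed block-by-block.

A has Jordan form
J =
  [6, 1]
  [0, 6]
(up to reordering of blocks).

Per-block formulas:
  For a 2×2 Jordan block J_2(6): exp(t · J_2(6)) = e^(6t)·(I + t·N), where N is the 2×2 nilpotent shift.

After assembling e^{tJ} and conjugating by P, we get:

e^{tA} =
  [t*exp(6*t) + exp(6*t), -t*exp(6*t)]
  [t*exp(6*t), -t*exp(6*t) + exp(6*t)]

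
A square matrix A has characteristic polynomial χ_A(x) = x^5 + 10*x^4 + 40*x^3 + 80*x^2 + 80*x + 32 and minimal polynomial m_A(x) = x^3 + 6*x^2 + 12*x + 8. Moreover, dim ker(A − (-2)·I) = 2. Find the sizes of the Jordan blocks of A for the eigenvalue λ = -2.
Block sizes for λ = -2: [3, 2]

Step 1 — from the characteristic polynomial, algebraic multiplicity of λ = -2 is 5. From dim ker(A − (-2)·I) = 2, there are exactly 2 Jordan blocks for λ = -2.
Step 2 — from the minimal polynomial, the factor (x + 2)^3 tells us the largest block for λ = -2 has size 3.
Step 3 — with total size 5, 2 blocks, and largest block 3, the block sizes (in nonincreasing order) are [3, 2].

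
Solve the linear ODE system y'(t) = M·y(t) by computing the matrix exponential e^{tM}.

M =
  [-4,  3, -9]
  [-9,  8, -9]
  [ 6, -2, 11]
e^{tM} =
  [-9*t*exp(5*t) + exp(5*t), 3*t*exp(5*t), -9*t*exp(5*t)]
  [-9*t*exp(5*t), 3*t*exp(5*t) + exp(5*t), -9*t*exp(5*t)]
  [6*t*exp(5*t), -2*t*exp(5*t), 6*t*exp(5*t) + exp(5*t)]

Strategy: write M = P · J · P⁻¹ where J is a Jordan canonical form, so e^{tM} = P · e^{tJ} · P⁻¹, and e^{tJ} can be computed block-by-block.

M has Jordan form
J =
  [5, 1, 0]
  [0, 5, 0]
  [0, 0, 5]
(up to reordering of blocks).

Per-block formulas:
  For a 2×2 Jordan block J_2(5): exp(t · J_2(5)) = e^(5t)·(I + t·N), where N is the 2×2 nilpotent shift.
  For a 1×1 block at λ = 5: exp(t · [5]) = [e^(5t)].

After assembling e^{tJ} and conjugating by P, we get:

e^{tM} =
  [-9*t*exp(5*t) + exp(5*t), 3*t*exp(5*t), -9*t*exp(5*t)]
  [-9*t*exp(5*t), 3*t*exp(5*t) + exp(5*t), -9*t*exp(5*t)]
  [6*t*exp(5*t), -2*t*exp(5*t), 6*t*exp(5*t) + exp(5*t)]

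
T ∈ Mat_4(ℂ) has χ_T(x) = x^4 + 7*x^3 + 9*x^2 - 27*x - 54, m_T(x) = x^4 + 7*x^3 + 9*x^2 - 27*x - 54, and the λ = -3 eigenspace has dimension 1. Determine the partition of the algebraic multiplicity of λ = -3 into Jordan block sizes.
Block sizes for λ = -3: [3]

Step 1 — from the characteristic polynomial, algebraic multiplicity of λ = -3 is 3. From dim ker(T − (-3)·I) = 1, there are exactly 1 Jordan blocks for λ = -3.
Step 2 — from the minimal polynomial, the factor (x + 3)^3 tells us the largest block for λ = -3 has size 3.
Step 3 — with total size 3, 1 blocks, and largest block 3, the block sizes (in nonincreasing order) are [3].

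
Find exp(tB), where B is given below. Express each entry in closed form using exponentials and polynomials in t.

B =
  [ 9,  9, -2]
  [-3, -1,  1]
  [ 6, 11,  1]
e^{tB} =
  [-3*t^2*exp(3*t)/2 + 6*t*exp(3*t) + exp(3*t), -2*t^2*exp(3*t) + 9*t*exp(3*t), t^2*exp(3*t)/2 - 2*t*exp(3*t)]
  [-3*t*exp(3*t), -4*t*exp(3*t) + exp(3*t), t*exp(3*t)]
  [-9*t^2*exp(3*t)/2 + 6*t*exp(3*t), -6*t^2*exp(3*t) + 11*t*exp(3*t), 3*t^2*exp(3*t)/2 - 2*t*exp(3*t) + exp(3*t)]

Strategy: write B = P · J · P⁻¹ where J is a Jordan canonical form, so e^{tB} = P · e^{tJ} · P⁻¹, and e^{tJ} can be computed block-by-block.

B has Jordan form
J =
  [3, 1, 0]
  [0, 3, 1]
  [0, 0, 3]
(up to reordering of blocks).

Per-block formulas:
  For a 3×3 Jordan block J_3(3): exp(t · J_3(3)) = e^(3t)·(I + t·N + (t^2/2)·N^2), where N is the 3×3 nilpotent shift.

After assembling e^{tJ} and conjugating by P, we get:

e^{tB} =
  [-3*t^2*exp(3*t)/2 + 6*t*exp(3*t) + exp(3*t), -2*t^2*exp(3*t) + 9*t*exp(3*t), t^2*exp(3*t)/2 - 2*t*exp(3*t)]
  [-3*t*exp(3*t), -4*t*exp(3*t) + exp(3*t), t*exp(3*t)]
  [-9*t^2*exp(3*t)/2 + 6*t*exp(3*t), -6*t^2*exp(3*t) + 11*t*exp(3*t), 3*t^2*exp(3*t)/2 - 2*t*exp(3*t) + exp(3*t)]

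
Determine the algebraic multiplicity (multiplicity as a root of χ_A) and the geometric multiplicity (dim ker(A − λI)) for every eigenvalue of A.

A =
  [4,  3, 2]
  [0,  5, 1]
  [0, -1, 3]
λ = 4: alg = 3, geom = 1

Step 1 — factor the characteristic polynomial to read off the algebraic multiplicities:
  χ_A(x) = (x - 4)^3

Step 2 — compute geometric multiplicities via the rank-nullity identity g(λ) = n − rank(A − λI):
  rank(A − (4)·I) = 2, so dim ker(A − (4)·I) = n − 2 = 1

Summary:
  λ = 4: algebraic multiplicity = 3, geometric multiplicity = 1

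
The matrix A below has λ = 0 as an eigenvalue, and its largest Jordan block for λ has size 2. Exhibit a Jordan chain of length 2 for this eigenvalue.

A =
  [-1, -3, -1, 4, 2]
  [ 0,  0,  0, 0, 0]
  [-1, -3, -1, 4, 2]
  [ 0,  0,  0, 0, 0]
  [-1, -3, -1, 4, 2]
A Jordan chain for λ = 0 of length 2:
v_1 = (-1, 0, -1, 0, -1)ᵀ
v_2 = (1, 0, 0, 0, 0)ᵀ

Let N = A − (0)·I. We want v_2 with N^2 v_2 = 0 but N^1 v_2 ≠ 0; then v_{j-1} := N · v_j for j = 2, …, 2.

Pick v_2 = (1, 0, 0, 0, 0)ᵀ.
Then v_1 = N · v_2 = (-1, 0, -1, 0, -1)ᵀ.

Sanity check: (A − (0)·I) v_1 = (0, 0, 0, 0, 0)ᵀ = 0. ✓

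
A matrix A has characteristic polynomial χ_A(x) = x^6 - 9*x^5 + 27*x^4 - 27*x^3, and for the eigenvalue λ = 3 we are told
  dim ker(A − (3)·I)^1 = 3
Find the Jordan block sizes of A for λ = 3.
Block sizes for λ = 3: [1, 1, 1]

From the dimensions of kernels of powers, the number of Jordan blocks of size at least j is d_j − d_{j−1} where d_j = dim ker(N^j) (with d_0 = 0). Computing the differences gives [3].
The number of blocks of size exactly k is (#blocks of size ≥ k) − (#blocks of size ≥ k + 1), so the partition is: 3 block(s) of size 1.
In nonincreasing order the block sizes are [1, 1, 1].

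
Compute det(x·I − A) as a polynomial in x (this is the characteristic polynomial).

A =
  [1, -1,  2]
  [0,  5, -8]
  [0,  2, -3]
x^3 - 3*x^2 + 3*x - 1

Expanding det(x·I − A) (e.g. by cofactor expansion or by noting that A is similar to its Jordan form J, which has the same characteristic polynomial as A) gives
  χ_A(x) = x^3 - 3*x^2 + 3*x - 1
which factors as (x - 1)^3. The eigenvalues (with algebraic multiplicities) are λ = 1 with multiplicity 3.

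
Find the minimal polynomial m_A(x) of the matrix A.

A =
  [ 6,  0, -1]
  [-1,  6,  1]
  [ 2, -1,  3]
x^3 - 15*x^2 + 75*x - 125

The characteristic polynomial is χ_A(x) = (x - 5)^3, so the eigenvalues are known. The minimal polynomial is
  m_A(x) = Π_λ (x − λ)^{k_λ}
where k_λ is the size of the *largest* Jordan block for λ (equivalently, the smallest k with (A − λI)^k v = 0 for every generalised eigenvector v of λ).

  λ = 5: largest Jordan block has size 3, contributing (x − 5)^3

So m_A(x) = (x - 5)^3 = x^3 - 15*x^2 + 75*x - 125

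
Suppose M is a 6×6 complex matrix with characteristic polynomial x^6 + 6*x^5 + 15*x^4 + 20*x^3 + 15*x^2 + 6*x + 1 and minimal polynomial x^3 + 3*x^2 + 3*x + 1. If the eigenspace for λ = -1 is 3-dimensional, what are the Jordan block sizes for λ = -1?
Block sizes for λ = -1: [3, 2, 1]

Step 1 — from the characteristic polynomial, algebraic multiplicity of λ = -1 is 6. From dim ker(M − (-1)·I) = 3, there are exactly 3 Jordan blocks for λ = -1.
Step 2 — from the minimal polynomial, the factor (x + 1)^3 tells us the largest block for λ = -1 has size 3.
Step 3 — with total size 6, 3 blocks, and largest block 3, the block sizes (in nonincreasing order) are [3, 2, 1].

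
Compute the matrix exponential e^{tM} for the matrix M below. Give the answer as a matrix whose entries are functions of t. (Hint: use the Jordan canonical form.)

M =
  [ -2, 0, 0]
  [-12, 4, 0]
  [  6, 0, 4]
e^{tM} =
  [exp(-2*t), 0, 0]
  [-2*exp(4*t) + 2*exp(-2*t), exp(4*t), 0]
  [exp(4*t) - exp(-2*t), 0, exp(4*t)]

Strategy: write M = P · J · P⁻¹ where J is a Jordan canonical form, so e^{tM} = P · e^{tJ} · P⁻¹, and e^{tJ} can be computed block-by-block.

M has Jordan form
J =
  [-2, 0, 0]
  [ 0, 4, 0]
  [ 0, 0, 4]
(up to reordering of blocks).

Per-block formulas:
  For a 1×1 block at λ = -2: exp(t · [-2]) = [e^(-2t)].
  For a 1×1 block at λ = 4: exp(t · [4]) = [e^(4t)].

After assembling e^{tJ} and conjugating by P, we get:

e^{tM} =
  [exp(-2*t), 0, 0]
  [-2*exp(4*t) + 2*exp(-2*t), exp(4*t), 0]
  [exp(4*t) - exp(-2*t), 0, exp(4*t)]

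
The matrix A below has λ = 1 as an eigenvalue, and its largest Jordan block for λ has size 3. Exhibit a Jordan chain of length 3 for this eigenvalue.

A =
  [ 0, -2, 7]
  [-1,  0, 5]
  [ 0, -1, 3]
A Jordan chain for λ = 1 of length 3:
v_1 = (3, 2, 1)ᵀ
v_2 = (-1, -1, 0)ᵀ
v_3 = (1, 0, 0)ᵀ

Let N = A − (1)·I. We want v_3 with N^3 v_3 = 0 but N^2 v_3 ≠ 0; then v_{j-1} := N · v_j for j = 3, …, 2.

Pick v_3 = (1, 0, 0)ᵀ.
Then v_2 = N · v_3 = (-1, -1, 0)ᵀ.
Then v_1 = N · v_2 = (3, 2, 1)ᵀ.

Sanity check: (A − (1)·I) v_1 = (0, 0, 0)ᵀ = 0. ✓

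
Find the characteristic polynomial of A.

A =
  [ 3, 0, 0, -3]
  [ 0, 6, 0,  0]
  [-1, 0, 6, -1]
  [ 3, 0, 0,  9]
x^4 - 24*x^3 + 216*x^2 - 864*x + 1296

Expanding det(x·I − A) (e.g. by cofactor expansion or by noting that A is similar to its Jordan form J, which has the same characteristic polynomial as A) gives
  χ_A(x) = x^4 - 24*x^3 + 216*x^2 - 864*x + 1296
which factors as (x - 6)^4. The eigenvalues (with algebraic multiplicities) are λ = 6 with multiplicity 4.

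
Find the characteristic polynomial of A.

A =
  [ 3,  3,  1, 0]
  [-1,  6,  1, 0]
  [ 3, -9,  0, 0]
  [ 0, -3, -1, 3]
x^4 - 12*x^3 + 54*x^2 - 108*x + 81

Expanding det(x·I − A) (e.g. by cofactor expansion or by noting that A is similar to its Jordan form J, which has the same characteristic polynomial as A) gives
  χ_A(x) = x^4 - 12*x^3 + 54*x^2 - 108*x + 81
which factors as (x - 3)^4. The eigenvalues (with algebraic multiplicities) are λ = 3 with multiplicity 4.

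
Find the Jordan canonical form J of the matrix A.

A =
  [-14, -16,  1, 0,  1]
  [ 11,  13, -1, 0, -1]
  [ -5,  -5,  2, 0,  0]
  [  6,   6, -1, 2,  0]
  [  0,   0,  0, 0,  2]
J_1(-3) ⊕ J_2(2) ⊕ J_2(2)

The characteristic polynomial is
  det(x·I − A) = x^5 - 5*x^4 + 40*x^2 - 80*x + 48 = (x - 2)^4*(x + 3)

Eigenvalues and multiplicities (the geometric multiplicity of λ is n − rank(A − λI), which equals the number of Jordan blocks for λ):
  λ = -3: algebraic multiplicity = 1, geometric multiplicity = 1
  λ = 2: algebraic multiplicity = 4, geometric multiplicity = 2

Determining the block sizes for each eigenvalue:
  λ = -3: one block (gm = 1), so the single block has size am = 1 → block sizes [1]
  λ = 2: with am = 4 and gm = 2, the partition is not yet determined (e.g. several partitions of 4 into 2 parts exist). Let N = A − (2)·I. Computing rank(N^1) = 3, rank(N^2) = 1; the number of blocks of size ≥ j is rank(N^{j−1}) − rank(N^j), giving [2, 2]. So we have 2 block(s) of size 2 → block sizes [2, 2]

Assembling the blocks gives a Jordan form
J =
  [-3, 0, 0, 0, 0]
  [ 0, 2, 1, 0, 0]
  [ 0, 0, 2, 0, 0]
  [ 0, 0, 0, 2, 1]
  [ 0, 0, 0, 0, 2]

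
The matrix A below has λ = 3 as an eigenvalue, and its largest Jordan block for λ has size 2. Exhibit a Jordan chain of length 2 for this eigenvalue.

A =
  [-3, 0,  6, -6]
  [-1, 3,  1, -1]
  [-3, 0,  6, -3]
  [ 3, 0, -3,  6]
A Jordan chain for λ = 3 of length 2:
v_1 = (-6, -1, -3, 3)ᵀ
v_2 = (1, 0, 0, 0)ᵀ

Let N = A − (3)·I. We want v_2 with N^2 v_2 = 0 but N^1 v_2 ≠ 0; then v_{j-1} := N · v_j for j = 2, …, 2.

Pick v_2 = (1, 0, 0, 0)ᵀ.
Then v_1 = N · v_2 = (-6, -1, -3, 3)ᵀ.

Sanity check: (A − (3)·I) v_1 = (0, 0, 0, 0)ᵀ = 0. ✓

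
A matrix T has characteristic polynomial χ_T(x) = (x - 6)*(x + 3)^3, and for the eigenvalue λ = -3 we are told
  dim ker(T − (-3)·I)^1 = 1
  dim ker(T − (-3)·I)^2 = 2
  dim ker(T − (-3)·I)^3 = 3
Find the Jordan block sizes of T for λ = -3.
Block sizes for λ = -3: [3]

From the dimensions of kernels of powers, the number of Jordan blocks of size at least j is d_j − d_{j−1} where d_j = dim ker(N^j) (with d_0 = 0). Computing the differences gives [1, 1, 1].
The number of blocks of size exactly k is (#blocks of size ≥ k) − (#blocks of size ≥ k + 1), so the partition is: 1 block(s) of size 3.
In nonincreasing order the block sizes are [3].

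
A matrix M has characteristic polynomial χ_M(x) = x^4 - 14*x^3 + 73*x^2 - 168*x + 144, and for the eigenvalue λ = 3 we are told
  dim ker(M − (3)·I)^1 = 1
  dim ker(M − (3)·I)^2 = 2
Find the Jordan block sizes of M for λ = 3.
Block sizes for λ = 3: [2]

From the dimensions of kernels of powers, the number of Jordan blocks of size at least j is d_j − d_{j−1} where d_j = dim ker(N^j) (with d_0 = 0). Computing the differences gives [1, 1].
The number of blocks of size exactly k is (#blocks of size ≥ k) − (#blocks of size ≥ k + 1), so the partition is: 1 block(s) of size 2.
In nonincreasing order the block sizes are [2].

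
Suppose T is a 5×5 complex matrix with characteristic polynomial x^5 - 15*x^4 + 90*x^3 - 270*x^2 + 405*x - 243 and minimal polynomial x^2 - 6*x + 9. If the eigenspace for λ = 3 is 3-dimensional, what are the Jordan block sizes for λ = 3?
Block sizes for λ = 3: [2, 2, 1]

Step 1 — from the characteristic polynomial, algebraic multiplicity of λ = 3 is 5. From dim ker(T − (3)·I) = 3, there are exactly 3 Jordan blocks for λ = 3.
Step 2 — from the minimal polynomial, the factor (x − 3)^2 tells us the largest block for λ = 3 has size 2.
Step 3 — with total size 5, 3 blocks, and largest block 2, the block sizes (in nonincreasing order) are [2, 2, 1].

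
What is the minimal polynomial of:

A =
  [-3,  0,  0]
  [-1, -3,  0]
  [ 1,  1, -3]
x^3 + 9*x^2 + 27*x + 27

The characteristic polynomial is χ_A(x) = (x + 3)^3, so the eigenvalues are known. The minimal polynomial is
  m_A(x) = Π_λ (x − λ)^{k_λ}
where k_λ is the size of the *largest* Jordan block for λ (equivalently, the smallest k with (A − λI)^k v = 0 for every generalised eigenvector v of λ).

  λ = -3: largest Jordan block has size 3, contributing (x + 3)^3

So m_A(x) = (x + 3)^3 = x^3 + 9*x^2 + 27*x + 27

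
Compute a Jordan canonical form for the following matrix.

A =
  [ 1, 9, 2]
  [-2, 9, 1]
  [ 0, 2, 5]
J_3(5)

The characteristic polynomial is
  det(x·I − A) = x^3 - 15*x^2 + 75*x - 125 = (x - 5)^3

Eigenvalues and multiplicities (the geometric multiplicity of λ is n − rank(A − λI), which equals the number of Jordan blocks for λ):
  λ = 5: algebraic multiplicity = 3, geometric multiplicity = 1

Determining the block sizes for each eigenvalue:
  λ = 5: one block (gm = 1), so the single block has size am = 3 → block sizes [3]

Assembling the blocks gives a Jordan form
J =
  [5, 1, 0]
  [0, 5, 1]
  [0, 0, 5]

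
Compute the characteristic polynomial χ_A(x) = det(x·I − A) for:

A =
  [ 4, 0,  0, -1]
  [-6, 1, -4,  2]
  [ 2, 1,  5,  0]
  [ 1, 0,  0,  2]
x^4 - 12*x^3 + 54*x^2 - 108*x + 81

Expanding det(x·I − A) (e.g. by cofactor expansion or by noting that A is similar to its Jordan form J, which has the same characteristic polynomial as A) gives
  χ_A(x) = x^4 - 12*x^3 + 54*x^2 - 108*x + 81
which factors as (x - 3)^4. The eigenvalues (with algebraic multiplicities) are λ = 3 with multiplicity 4.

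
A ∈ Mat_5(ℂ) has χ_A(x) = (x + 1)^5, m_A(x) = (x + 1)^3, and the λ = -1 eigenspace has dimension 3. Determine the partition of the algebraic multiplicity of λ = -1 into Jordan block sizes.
Block sizes for λ = -1: [3, 1, 1]

Step 1 — from the characteristic polynomial, algebraic multiplicity of λ = -1 is 5. From dim ker(A − (-1)·I) = 3, there are exactly 3 Jordan blocks for λ = -1.
Step 2 — from the minimal polynomial, the factor (x + 1)^3 tells us the largest block for λ = -1 has size 3.
Step 3 — with total size 5, 3 blocks, and largest block 3, the block sizes (in nonincreasing order) are [3, 1, 1].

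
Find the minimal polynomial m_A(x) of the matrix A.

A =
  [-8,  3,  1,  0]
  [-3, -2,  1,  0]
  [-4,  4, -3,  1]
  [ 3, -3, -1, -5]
x^3 + 13*x^2 + 56*x + 80

The characteristic polynomial is χ_A(x) = (x + 4)^2*(x + 5)^2, so the eigenvalues are known. The minimal polynomial is
  m_A(x) = Π_λ (x − λ)^{k_λ}
where k_λ is the size of the *largest* Jordan block for λ (equivalently, the smallest k with (A − λI)^k v = 0 for every generalised eigenvector v of λ).

  λ = -5: largest Jordan block has size 1, contributing (x + 5)
  λ = -4: largest Jordan block has size 2, contributing (x + 4)^2

So m_A(x) = (x + 4)^2*(x + 5) = x^3 + 13*x^2 + 56*x + 80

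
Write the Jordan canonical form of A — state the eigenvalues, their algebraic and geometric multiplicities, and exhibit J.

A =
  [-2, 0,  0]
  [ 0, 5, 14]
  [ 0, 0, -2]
J_1(-2) ⊕ J_1(-2) ⊕ J_1(5)

The characteristic polynomial is
  det(x·I − A) = x^3 - x^2 - 16*x - 20 = (x - 5)*(x + 2)^2

Eigenvalues and multiplicities (the geometric multiplicity of λ is n − rank(A − λI), which equals the number of Jordan blocks for λ):
  λ = -2: algebraic multiplicity = 2, geometric multiplicity = 2
  λ = 5: algebraic multiplicity = 1, geometric multiplicity = 1

Determining the block sizes for each eigenvalue:
  λ = -2: gm = am = 2, so every block has size 1 → block sizes [1, 1]
  λ = 5: one block (gm = 1), so the single block has size am = 1 → block sizes [1]

Assembling the blocks gives a Jordan form
J =
  [-2,  0, 0]
  [ 0, -2, 0]
  [ 0,  0, 5]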